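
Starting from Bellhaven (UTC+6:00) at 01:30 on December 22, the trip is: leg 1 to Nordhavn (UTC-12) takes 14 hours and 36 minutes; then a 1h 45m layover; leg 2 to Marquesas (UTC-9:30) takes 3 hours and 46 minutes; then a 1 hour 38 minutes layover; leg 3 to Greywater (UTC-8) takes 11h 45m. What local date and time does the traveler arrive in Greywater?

Convert departure to UTC: 01:30 − 6:00 = 19:30 UTC on Dec 21.
Add 14 hours and 36 minutes leg 1 → 10:06 UTC (Dec 22).
Add 1 hour and 45 minutes layover in Nordhavn → 11:51 UTC.
Add 3 hours and 46 minutes leg 2 → 15:37 UTC.
Add 1 hour 38 minutes layover in Marquesas → 17:15 UTC.
Add 11 hours and 45 minutes leg 3 → 05:00 UTC (Dec 23).
Greywater is UTC−8:00, so local arrival = 05:00 − 8:00 = 21:00 on Dec 22.

21:00 on December 22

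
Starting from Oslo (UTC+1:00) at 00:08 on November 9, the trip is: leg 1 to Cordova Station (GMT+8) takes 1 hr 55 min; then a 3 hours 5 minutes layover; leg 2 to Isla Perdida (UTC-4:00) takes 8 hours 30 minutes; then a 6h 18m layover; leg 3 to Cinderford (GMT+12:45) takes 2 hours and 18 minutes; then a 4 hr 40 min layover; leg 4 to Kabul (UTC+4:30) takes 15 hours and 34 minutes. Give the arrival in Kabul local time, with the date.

Convert departure to UTC: 00:08 − 1:00 = 23:08 UTC on Nov 8.
Add 1 hour 55 minutes leg 1 → 01:03 UTC (Nov 9).
Add 3 hours and 5 minutes layover in Cordova Station → 04:08 UTC.
Add 8 hours and 30 minutes leg 2 → 12:38 UTC.
Add 6 hours and 18 minutes layover in Isla Perdida → 18:56 UTC.
Add 2 hours and 18 minutes leg 3 → 21:14 UTC.
Add 4 hours 40 minutes layover in Cinderford → 01:54 UTC (Nov 10).
Add 15 hours and 34 minutes leg 4 → 17:28 UTC.
Kabul is UTC+4:30, so local arrival = 17:28 + 4:30 = 21:58 on Nov 10.

21:58 on November 10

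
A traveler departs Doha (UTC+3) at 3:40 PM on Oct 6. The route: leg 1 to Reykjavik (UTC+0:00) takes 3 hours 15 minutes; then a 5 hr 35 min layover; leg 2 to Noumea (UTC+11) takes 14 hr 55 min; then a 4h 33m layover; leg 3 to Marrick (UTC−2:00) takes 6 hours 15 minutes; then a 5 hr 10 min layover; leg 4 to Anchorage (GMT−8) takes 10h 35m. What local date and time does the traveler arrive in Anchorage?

6:58 AM on October 8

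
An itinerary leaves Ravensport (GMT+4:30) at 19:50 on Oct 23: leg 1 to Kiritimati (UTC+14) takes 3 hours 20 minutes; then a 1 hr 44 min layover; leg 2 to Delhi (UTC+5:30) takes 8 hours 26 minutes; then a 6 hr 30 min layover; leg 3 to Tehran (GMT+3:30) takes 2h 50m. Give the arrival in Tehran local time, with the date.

Convert departure to UTC: 19:50 − 4:30 = 15:20 UTC on Oct 23.
Add 3 hours 20 minutes leg 1 → 18:40 UTC.
Add 1 hour and 44 minutes layover in Kiritimati → 20:24 UTC.
Add 8 hours and 26 minutes leg 2 → 04:50 UTC (Oct 24).
Add 6 hours 30 minutes layover in Delhi → 11:20 UTC.
Add 2 hours and 50 minutes leg 3 → 14:10 UTC.
Tehran is UTC+3:30, so local arrival = 14:10 + 3:30 = 17:40 on Oct 24.

17:40 on October 24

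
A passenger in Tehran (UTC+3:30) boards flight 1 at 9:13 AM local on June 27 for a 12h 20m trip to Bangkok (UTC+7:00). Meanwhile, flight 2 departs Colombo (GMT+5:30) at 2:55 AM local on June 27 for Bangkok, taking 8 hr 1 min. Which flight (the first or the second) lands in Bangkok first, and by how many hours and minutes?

Flight 1 in UTC: 9:13 AM − 3:30 = 5:43 AM on Jun 27.
+12 hours and 20 minutes → arrive 6:03 PM UTC on Jun 27.
Flight 2 in UTC: 2:55 AM − 5:30 = 9:25 PM on Jun 26.
+8 hours 1 minute → arrive 5:26 AM UTC on Jun 27.
Flight 2 lands earlier by 12 hours 37 minutes.

the second, by 12 hours 37 minutes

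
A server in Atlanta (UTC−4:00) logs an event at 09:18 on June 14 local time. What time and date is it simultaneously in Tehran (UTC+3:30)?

16:48 on June 14

In UTC: 09:18 + 4:00 = 13:18 on Jun 14.
Tehran is UTC+3:30: 13:18 + 3:30 = 16:48 on Jun 14.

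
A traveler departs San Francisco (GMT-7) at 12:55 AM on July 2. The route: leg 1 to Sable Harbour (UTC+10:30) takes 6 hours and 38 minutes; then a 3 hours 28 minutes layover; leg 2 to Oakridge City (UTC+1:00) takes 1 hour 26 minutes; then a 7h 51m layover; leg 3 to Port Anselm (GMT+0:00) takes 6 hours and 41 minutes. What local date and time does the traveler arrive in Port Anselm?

Convert departure to UTC: 12:55 AM + 7:00 = 7:55 AM UTC on Jul 2.
Add 6 hours 38 minutes leg 1 → 2:33 PM UTC.
Add 3 hours 28 minutes layover in Sable Harbour → 6:01 PM UTC.
Add 1 hour 26 minutes leg 2 → 7:27 PM UTC.
Add 7 hours 51 minutes layover in Oakridge City → 3:18 AM UTC (Jul 3).
Add 6 hours and 41 minutes leg 3 → 9:59 AM UTC.
Port Anselm is UTC+0, so local arrival is the same: 9:59 AM on Jul 3.

9:59 AM on July 3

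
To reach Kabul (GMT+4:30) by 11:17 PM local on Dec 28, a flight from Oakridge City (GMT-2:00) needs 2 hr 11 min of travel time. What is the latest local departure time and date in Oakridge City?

2:36 PM on Dec 28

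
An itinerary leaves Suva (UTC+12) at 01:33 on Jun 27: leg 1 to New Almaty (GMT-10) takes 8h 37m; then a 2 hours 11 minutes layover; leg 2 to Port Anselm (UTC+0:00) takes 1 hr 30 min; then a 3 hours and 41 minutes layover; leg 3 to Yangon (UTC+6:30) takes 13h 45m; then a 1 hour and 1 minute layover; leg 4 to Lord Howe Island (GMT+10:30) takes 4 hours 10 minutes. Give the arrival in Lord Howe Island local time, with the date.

Convert departure to UTC: 01:33 − 12:00 = 13:33 UTC on Jun 26.
Add 8 hours 37 minutes leg 1 → 22:10 UTC.
Add 2 hours 11 minutes layover in New Almaty → 00:21 UTC (Jun 27).
Add 1 hour and 30 minutes leg 2 → 01:51 UTC.
Add 3 hours 41 minutes layover in Port Anselm → 05:32 UTC.
Add 13 hours 45 minutes leg 3 → 19:17 UTC.
Add 1 hour and 1 minute layover in Yangon → 20:18 UTC.
Add 4 hours 10 minutes leg 4 → 00:28 UTC (Jun 28).
Lord Howe Island is UTC+10:30, so local arrival = 00:28 + 10:30 = 10:58 on Jun 28.

10:58 on June 28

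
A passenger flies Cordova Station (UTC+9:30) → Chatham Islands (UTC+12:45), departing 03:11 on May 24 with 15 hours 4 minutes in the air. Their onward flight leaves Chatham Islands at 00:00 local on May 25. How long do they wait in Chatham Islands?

Convert departure to UTC: 03:11 − 9:30 = 17:41 UTC on May 23.
Add 15 hours 4 minutes flight time → 08:45 UTC (May 24).
Chatham Islands is UTC+12:45, so local arrival = 08:45 + 12:45 = 21:30 on May 24.
Layover = 00:00 − 21:30 (+1 day) = 2 hours 30 minutes.

2 hours 30 minutes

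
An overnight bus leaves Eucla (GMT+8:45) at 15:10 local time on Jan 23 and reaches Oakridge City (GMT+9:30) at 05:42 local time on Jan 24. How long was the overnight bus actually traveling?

13 hours 47 minutes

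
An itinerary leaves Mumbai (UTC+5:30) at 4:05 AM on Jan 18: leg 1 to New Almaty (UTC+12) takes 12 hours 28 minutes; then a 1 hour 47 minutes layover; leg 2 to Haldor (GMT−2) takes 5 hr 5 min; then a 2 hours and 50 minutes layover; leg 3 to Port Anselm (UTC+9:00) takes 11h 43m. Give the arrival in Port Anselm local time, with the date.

5:28 PM on January 19

Convert departure to UTC: 4:05 AM − 5:30 = 10:35 PM UTC on Jan 17.
Add 12 hours 28 minutes leg 1 → 11:03 AM UTC (Jan 18).
Add 1 hour and 47 minutes layover in New Almaty → 12:50 PM UTC.
Add 5 hours and 5 minutes leg 2 → 5:55 PM UTC.
Add 2 hours 50 minutes layover in Haldor → 8:45 PM UTC.
Add 11 hours and 43 minutes leg 3 → 8:28 AM UTC (Jan 19).
Port Anselm is UTC+9:00, so local arrival = 8:28 AM + 9:00 = 5:28 PM on Jan 19.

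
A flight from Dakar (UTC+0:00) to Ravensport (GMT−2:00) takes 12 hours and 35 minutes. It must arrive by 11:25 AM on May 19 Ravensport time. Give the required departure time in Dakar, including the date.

12:50 AM on May 19

Target arrival in UTC: 11:25 AM + 2:00 = 1:25 PM on May 19.
Subtract 12 hours 35 minutes → departure 12:50 AM UTC on May 19.
Dakar is UTC+0, so departure is 12:50 AM on May 19.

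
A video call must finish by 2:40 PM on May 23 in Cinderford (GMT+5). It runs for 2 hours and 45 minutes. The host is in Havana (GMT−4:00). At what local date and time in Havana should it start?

2:55 AM on May 23

Target end time in UTC: 2:40 PM − 5:00 = 9:40 AM on May 23.
Subtract 2 hours 45 minutes → start 6:55 AM UTC on May 23.
Havana is UTC−4:00: 6:55 AM − 4:00 = 2:55 AM on May 23.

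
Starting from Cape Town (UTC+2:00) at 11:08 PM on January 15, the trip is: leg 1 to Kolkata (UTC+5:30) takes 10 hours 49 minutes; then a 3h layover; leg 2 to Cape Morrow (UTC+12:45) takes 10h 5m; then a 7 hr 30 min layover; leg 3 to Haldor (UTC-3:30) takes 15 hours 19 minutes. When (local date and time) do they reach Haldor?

4:21 PM on Jan 17

Convert departure to UTC: 11:08 PM − 2:00 = 9:08 PM UTC on Jan 15.
Add 10 hours 49 minutes leg 1 → 7:57 AM UTC (Jan 16).
Add 3 hours layover in Kolkata → 10:57 AM UTC.
Add 10 hours and 5 minutes leg 2 → 9:02 PM UTC.
Add 7 hours and 30 minutes layover in Cape Morrow → 4:32 AM UTC (Jan 17).
Add 15 hours 19 minutes leg 3 → 7:51 PM UTC.
Haldor is UTC−3:30, so local arrival = 7:51 PM − 3:30 = 4:21 PM on Jan 17.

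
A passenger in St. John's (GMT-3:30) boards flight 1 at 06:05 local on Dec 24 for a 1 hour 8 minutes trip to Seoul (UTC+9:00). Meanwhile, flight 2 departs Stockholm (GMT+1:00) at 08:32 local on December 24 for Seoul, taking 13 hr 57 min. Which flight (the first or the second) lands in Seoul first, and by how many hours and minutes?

the first, by 10 hours 46 minutes

Flight 1 in UTC: 06:05 + 3:30 = 09:35 on Dec 24.
+1 hour 8 minutes → arrive 10:43 UTC on Dec 24.
Flight 2 in UTC: 08:32 − 1:00 = 07:32 on Dec 24.
+13 hours and 57 minutes → arrive 21:29 UTC on Dec 24.
Flight 1 lands earlier by 10 hours 46 minutes.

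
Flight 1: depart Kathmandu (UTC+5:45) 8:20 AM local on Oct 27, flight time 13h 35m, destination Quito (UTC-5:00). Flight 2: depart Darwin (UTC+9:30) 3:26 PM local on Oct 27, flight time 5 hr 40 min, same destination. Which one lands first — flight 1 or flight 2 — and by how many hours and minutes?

Flight 1 in UTC: 8:20 AM − 5:45 = 2:35 AM on Oct 27.
+13 hours and 35 minutes → arrive 4:10 PM UTC on Oct 27.
Flight 2 in UTC: 3:26 PM − 9:30 = 5:56 AM on Oct 27.
+5 hours and 40 minutes → arrive 11:36 AM UTC on Oct 27.
Flight 2 lands earlier by 4 hours 34 minutes.

the second, by 4 hours 34 minutes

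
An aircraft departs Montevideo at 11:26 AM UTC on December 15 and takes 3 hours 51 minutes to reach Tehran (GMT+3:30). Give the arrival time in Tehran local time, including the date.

6:47 PM on December 15

Departure is given in UTC: 11:26 AM on Dec 15.
Add 3 hours 51 minutes → 3:17 PM UTC.
Tehran is UTC+3:30: 3:17 PM + 3:30 = 6:47 PM on Dec 15.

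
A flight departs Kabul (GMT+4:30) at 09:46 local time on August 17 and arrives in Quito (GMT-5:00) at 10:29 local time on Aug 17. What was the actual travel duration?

10 hours 13 minutes

Quito is 9:30 behind Kabul.
Clock-face elapsed time (ignoring zones) is 43 minutes.
Actual elapsed = 43 minutes + 9:30 = 10 hours 13 minutes.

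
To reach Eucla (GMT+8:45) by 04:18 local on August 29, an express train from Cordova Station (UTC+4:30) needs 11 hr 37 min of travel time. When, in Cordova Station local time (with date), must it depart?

Target arrival in UTC: 04:18 − 8:45 = 19:33 on Aug 28.
Subtract 11 hours 37 minutes → departure 07:56 UTC on Aug 28.
Cordova Station is UTC+4:30: 07:56 + 4:30 = 12:26 on Aug 28.

12:26 on August 28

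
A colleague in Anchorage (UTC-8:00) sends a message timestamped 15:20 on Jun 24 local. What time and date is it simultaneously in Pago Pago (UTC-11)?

12:20 on June 24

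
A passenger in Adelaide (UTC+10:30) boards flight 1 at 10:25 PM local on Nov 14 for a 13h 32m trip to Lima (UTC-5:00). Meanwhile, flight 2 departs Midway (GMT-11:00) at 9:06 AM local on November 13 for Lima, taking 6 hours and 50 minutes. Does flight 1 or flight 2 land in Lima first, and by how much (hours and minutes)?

Flight 1 in UTC: 10:25 PM − 10:30 = 11:55 AM on Nov 14.
+13 hours 32 minutes → arrive 1:27 AM UTC on Nov 15.
Flight 2 in UTC: 9:06 AM + 11:00 = 8:06 PM on Nov 13.
+6 hours 50 minutes → arrive 2:56 AM UTC on Nov 14.
Flight 2 lands earlier by 22 hours 31 minutes.

the second, by 22 hours 31 minutes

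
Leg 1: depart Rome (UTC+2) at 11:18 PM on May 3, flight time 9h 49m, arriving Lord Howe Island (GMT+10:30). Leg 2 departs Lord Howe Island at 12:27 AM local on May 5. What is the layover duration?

6 hours 50 minutes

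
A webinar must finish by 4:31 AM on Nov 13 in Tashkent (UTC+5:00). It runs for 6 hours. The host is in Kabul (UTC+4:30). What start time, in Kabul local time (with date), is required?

Target end time in UTC: 4:31 AM − 5:00 = 11:31 PM on Nov 12.
Subtract 6 hours → start 5:31 PM UTC on Nov 12.
Kabul is UTC+4:30: 5:31 PM + 4:30 = 10:01 PM on Nov 12.

10:01 PM on November 12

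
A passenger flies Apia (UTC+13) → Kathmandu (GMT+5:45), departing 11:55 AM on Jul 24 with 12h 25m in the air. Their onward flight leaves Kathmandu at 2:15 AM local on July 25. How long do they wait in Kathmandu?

Convert departure to UTC: 11:55 AM − 13:00 = 10:55 PM UTC on Jul 23.
Add 12 hours and 25 minutes flight time → 11:20 AM UTC (Jul 24).
Kathmandu is UTC+5:45, so local arrival = 11:20 AM + 5:45 = 5:05 PM on Jul 24.
Layover = 2:15 AM − 5:05 PM (+1 day) = 9 hours 10 minutes.

9 hours 10 minutes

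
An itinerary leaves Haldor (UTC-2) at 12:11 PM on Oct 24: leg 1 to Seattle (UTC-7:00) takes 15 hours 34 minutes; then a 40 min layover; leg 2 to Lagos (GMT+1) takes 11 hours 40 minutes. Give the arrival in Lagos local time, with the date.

Convert departure to UTC: 12:11 PM + 2:00 = 2:11 PM UTC on Oct 24.
Add 15 hours and 34 minutes leg 1 → 5:45 AM UTC (Oct 25).
Add 40 minutes layover in Seattle → 6:25 AM UTC.
Add 11 hours 40 minutes leg 2 → 6:05 PM UTC.
Lagos is UTC+1:00, so local arrival = 6:05 PM + 1:00 = 7:05 PM on Oct 25.

7:05 PM on October 25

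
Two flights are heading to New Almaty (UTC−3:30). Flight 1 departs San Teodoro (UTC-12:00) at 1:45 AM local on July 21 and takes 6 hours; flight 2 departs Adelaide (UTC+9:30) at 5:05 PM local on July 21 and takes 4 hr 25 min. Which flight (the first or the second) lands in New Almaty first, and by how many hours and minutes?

the second, by 7 hours 45 minutes

Flight 1 in UTC: 1:45 AM + 12:00 = 1:45 PM on Jul 21.
+6 hours → arrive 7:45 PM UTC on Jul 21.
Flight 2 in UTC: 5:05 PM − 9:30 = 7:35 AM on Jul 21.
+4 hours and 25 minutes → arrive 12:00 PM UTC on Jul 21.
Flight 2 lands earlier by 7 hours 45 minutes.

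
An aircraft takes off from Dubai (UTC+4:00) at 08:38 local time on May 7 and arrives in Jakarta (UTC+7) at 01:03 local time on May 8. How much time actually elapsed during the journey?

13 hours 25 minutes

Departure in UTC: 08:38 − 4:00 = 04:38 on May 7.
Arrival in UTC: 01:03 − 7:00 = 18:03 on May 7.
Elapsed = 18:03 − 04:38 = 13 hours 25 minutes.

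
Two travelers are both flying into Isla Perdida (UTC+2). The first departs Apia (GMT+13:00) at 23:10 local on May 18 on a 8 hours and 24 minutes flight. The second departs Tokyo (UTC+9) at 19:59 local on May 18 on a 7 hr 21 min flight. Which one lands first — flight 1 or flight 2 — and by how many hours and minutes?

the second, by 14 minutes

Flight 1 in UTC: 23:10 − 13:00 = 10:10 on May 18.
+8 hours and 24 minutes → arrive 18:34 UTC on May 18.
Flight 2 in UTC: 19:59 − 9:00 = 10:59 on May 18.
+7 hours and 21 minutes → arrive 18:20 UTC on May 18.
Flight 2 lands earlier by 14 minutes.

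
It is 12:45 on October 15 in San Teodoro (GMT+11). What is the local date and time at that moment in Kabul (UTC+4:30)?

Kabul is 6:30 behind San Teodoro.
Shift by the zone difference: 12:45 − 6:30 = 06:15 on Oct 15 in Kabul.

06:15 on October 15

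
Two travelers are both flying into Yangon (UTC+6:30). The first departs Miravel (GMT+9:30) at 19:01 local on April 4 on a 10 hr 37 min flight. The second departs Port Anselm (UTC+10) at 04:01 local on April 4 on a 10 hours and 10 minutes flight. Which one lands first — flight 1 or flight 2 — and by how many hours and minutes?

the second, by 15 hours 57 minutes

Flight 1 in UTC: 19:01 − 9:30 = 09:31 on Apr 4.
+10 hours 37 minutes → arrive 20:08 UTC on Apr 4.
Flight 2 in UTC: 04:01 − 10:00 = 18:01 on Apr 3.
+10 hours and 10 minutes → arrive 04:11 UTC on Apr 4.
Flight 2 lands earlier by 15 hours 57 minutes.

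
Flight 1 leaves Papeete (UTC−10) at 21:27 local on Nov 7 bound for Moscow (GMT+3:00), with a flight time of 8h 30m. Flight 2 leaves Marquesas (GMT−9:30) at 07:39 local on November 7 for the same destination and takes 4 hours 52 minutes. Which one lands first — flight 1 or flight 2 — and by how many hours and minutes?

the second, by 17 hours 56 minutes

Flight 1 in UTC: 21:27 + 10:00 = 07:27 on Nov 8.
+8 hours 30 minutes → arrive 15:57 UTC on Nov 8.
Flight 2 in UTC: 07:39 + 9:30 = 17:09 on Nov 7.
+4 hours and 52 minutes → arrive 22:01 UTC on Nov 7.
Flight 2 lands earlier by 17 hours 56 minutes.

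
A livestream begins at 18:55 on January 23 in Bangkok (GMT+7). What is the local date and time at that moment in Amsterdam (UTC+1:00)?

Amsterdam is 6:00 behind Bangkok.
Shift by the zone difference: 18:55 − 6:00 = 12:55 on Jan 23 in Amsterdam.

12:55 on January 23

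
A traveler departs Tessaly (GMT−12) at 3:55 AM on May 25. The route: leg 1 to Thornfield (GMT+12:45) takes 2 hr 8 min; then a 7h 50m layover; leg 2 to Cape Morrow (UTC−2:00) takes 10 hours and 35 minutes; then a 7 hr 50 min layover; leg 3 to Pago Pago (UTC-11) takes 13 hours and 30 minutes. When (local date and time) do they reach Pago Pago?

Convert departure to UTC: 3:55 AM + 12:00 = 3:55 PM UTC on May 25.
Add 2 hours 8 minutes leg 1 → 6:03 PM UTC.
Add 7 hours and 50 minutes layover in Thornfield → 1:53 AM UTC (May 26).
Add 10 hours 35 minutes leg 2 → 12:28 PM UTC.
Add 7 hours and 50 minutes layover in Cape Morrow → 8:18 PM UTC.
Add 13 hours and 30 minutes leg 3 → 9:48 AM UTC (May 27).
Pago Pago is UTC−11:00, so local arrival = 9:48 AM − 11:00 = 10:48 PM on May 26.

10:48 PM on May 26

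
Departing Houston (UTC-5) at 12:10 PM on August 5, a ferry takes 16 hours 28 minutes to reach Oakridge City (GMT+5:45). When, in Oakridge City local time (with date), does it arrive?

3:23 PM on August 6

Convert departure to UTC: 12:10 PM + 5:00 = 5:10 PM UTC on Aug 5.
Add 16 hours and 28 minutes travel time → 9:38 AM UTC (Aug 6).
Oakridge City is UTC+5:45, so local arrival = 9:38 AM + 5:45 = 3:23 PM on Aug 6.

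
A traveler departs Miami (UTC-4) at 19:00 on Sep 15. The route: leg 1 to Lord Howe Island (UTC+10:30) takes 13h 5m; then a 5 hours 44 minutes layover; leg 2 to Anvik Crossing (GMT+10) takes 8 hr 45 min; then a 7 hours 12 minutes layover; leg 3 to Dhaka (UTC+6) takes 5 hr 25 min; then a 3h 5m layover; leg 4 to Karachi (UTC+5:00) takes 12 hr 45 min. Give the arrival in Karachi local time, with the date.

Convert departure to UTC: 19:00 + 4:00 = 23:00 UTC on Sep 15.
Add 13 hours and 5 minutes leg 1 → 12:05 UTC (Sep 16).
Add 5 hours 44 minutes layover in Lord Howe Island → 17:49 UTC.
Add 8 hours 45 minutes leg 2 → 02:34 UTC (Sep 17).
Add 7 hours and 12 minutes layover in Anvik Crossing → 09:46 UTC.
Add 5 hours 25 minutes leg 3 → 15:11 UTC.
Add 3 hours 5 minutes layover in Dhaka → 18:16 UTC.
Add 12 hours 45 minutes leg 4 → 07:01 UTC (Sep 18).
Karachi is UTC+5:00, so local arrival = 07:01 + 5:00 = 12:01 on Sep 18.

12:01 on September 18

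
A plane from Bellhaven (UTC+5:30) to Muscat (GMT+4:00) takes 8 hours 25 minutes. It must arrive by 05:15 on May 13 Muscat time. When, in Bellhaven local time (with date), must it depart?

Target arrival in UTC: 05:15 − 4:00 = 01:15 on May 13.
Subtract 8 hours and 25 minutes → departure 16:50 UTC on May 12.
Bellhaven is UTC+5:30: 16:50 + 5:30 = 22:20 on May 12.

22:20 on May 12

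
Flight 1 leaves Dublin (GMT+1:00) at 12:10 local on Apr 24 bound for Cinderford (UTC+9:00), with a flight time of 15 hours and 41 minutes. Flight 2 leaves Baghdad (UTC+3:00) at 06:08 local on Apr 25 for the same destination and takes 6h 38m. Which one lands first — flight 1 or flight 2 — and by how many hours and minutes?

the first, by 6 hours 55 minutes

Flight 1 in UTC: 12:10 − 1:00 = 11:10 on Apr 24.
+15 hours and 41 minutes → arrive 02:51 UTC on Apr 25.
Flight 2 in UTC: 06:08 − 3:00 = 03:08 on Apr 25.
+6 hours and 38 minutes → arrive 09:46 UTC on Apr 25.
Flight 1 lands earlier by 6 hours 55 minutes.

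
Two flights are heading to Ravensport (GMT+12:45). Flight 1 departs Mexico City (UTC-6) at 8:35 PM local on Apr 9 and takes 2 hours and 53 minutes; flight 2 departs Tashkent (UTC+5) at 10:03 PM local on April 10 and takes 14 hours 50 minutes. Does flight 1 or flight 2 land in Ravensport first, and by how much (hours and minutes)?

the first, by 26 hours 25 minutes

Flight 1 in UTC: 8:35 PM + 6:00 = 2:35 AM on Apr 10.
+2 hours and 53 minutes → arrive 5:28 AM UTC on Apr 10.
Flight 2 in UTC: 10:03 PM − 5:00 = 5:03 PM on Apr 10.
+14 hours and 50 minutes → arrive 7:53 AM UTC on Apr 11.
Flight 1 lands earlier by 26 hours 25 minutes.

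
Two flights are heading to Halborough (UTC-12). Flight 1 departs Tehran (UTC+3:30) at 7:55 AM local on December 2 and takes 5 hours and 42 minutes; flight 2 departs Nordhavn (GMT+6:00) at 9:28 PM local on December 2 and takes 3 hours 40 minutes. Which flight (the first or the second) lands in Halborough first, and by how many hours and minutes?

the first, by 9 hours 1 minute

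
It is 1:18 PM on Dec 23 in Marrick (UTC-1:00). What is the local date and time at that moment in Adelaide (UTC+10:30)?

12:48 AM on December 24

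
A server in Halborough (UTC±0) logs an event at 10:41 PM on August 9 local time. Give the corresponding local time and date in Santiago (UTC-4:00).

Halborough is UTC+0 so that is 10:41 PM UTC.
Santiago is UTC−4:00: 10:41 PM − 4:00 = 6:41 PM on Aug 9.

6:41 PM on Aug 9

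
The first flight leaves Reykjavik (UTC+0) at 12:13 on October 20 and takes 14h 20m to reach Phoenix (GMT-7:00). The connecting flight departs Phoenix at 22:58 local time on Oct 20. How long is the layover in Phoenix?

3 hours 25 minutes

Reykjavik is at UTC+0, so departure is already 12:13 UTC on Oct 20.
Add 14 hours 20 minutes flight time → 02:33 UTC (Oct 21).
Phoenix is UTC−7:00, so local arrival = 02:33 − 7:00 = 19:33 on Oct 20.
Layover = 22:58 − 19:33 = 3 hours 25 minutes.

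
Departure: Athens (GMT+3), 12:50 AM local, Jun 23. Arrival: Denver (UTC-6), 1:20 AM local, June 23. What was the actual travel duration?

9 hours 30 minutes

Departure in UTC: 12:50 AM − 3:00 = 9:50 PM on Jun 22.
Arrival in UTC: 1:20 AM + 6:00 = 7:20 AM on Jun 23.
Elapsed = 7:20 AM − 9:50 PM (+1 day) = 9 hours 30 minutes.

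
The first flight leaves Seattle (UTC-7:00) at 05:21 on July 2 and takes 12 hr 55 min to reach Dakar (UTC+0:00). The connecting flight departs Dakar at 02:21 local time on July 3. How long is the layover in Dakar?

Convert departure to UTC: 05:21 + 7:00 = 12:21 UTC on Jul 2.
Add 12 hours 55 minutes flight time → 01:16 UTC (Jul 3).
Dakar is UTC+0, so local arrival is the same: 01:16 on Jul 3.
Layover = 02:21 − 01:16 = 1 hour 5 minutes.

1 hour 5 minutes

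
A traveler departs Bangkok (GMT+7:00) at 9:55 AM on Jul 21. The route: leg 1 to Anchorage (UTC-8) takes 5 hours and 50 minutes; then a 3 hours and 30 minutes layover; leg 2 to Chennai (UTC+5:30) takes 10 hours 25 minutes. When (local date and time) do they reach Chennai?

Convert departure to UTC: 9:55 AM − 7:00 = 2:55 AM UTC on Jul 21.
Add 5 hours 50 minutes leg 1 → 8:45 AM UTC.
Add 3 hours 30 minutes layover in Anchorage → 12:15 PM UTC.
Add 10 hours and 25 minutes leg 2 → 10:40 PM UTC.
Chennai is UTC+5:30, so local arrival = 10:40 PM + 5:30 = 4:10 AM on Jul 22.

4:10 AM on July 22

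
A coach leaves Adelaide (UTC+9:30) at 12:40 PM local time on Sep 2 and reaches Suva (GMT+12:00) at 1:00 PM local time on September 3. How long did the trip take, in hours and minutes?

Suva is 2:30 ahead of Adelaide.
Clock-face elapsed time (ignoring zones) is 24 hours 20 minutes.
Actual elapsed = 24 hours 20 minutes − 2:30 = 21 hours 50 minutes.

21 hours 50 minutes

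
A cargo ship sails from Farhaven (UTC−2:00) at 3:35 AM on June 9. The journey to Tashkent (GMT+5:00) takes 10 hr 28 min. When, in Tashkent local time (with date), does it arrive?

9:03 PM on June 9

Tashkent is 7:00 ahead of Farhaven.
After 10 hours and 28 minutes it is 2:03 PM in Farhaven.
Shift by the zone difference: 2:03 PM + 7:00 = 9:03 PM on Jun 9 in Tashkent.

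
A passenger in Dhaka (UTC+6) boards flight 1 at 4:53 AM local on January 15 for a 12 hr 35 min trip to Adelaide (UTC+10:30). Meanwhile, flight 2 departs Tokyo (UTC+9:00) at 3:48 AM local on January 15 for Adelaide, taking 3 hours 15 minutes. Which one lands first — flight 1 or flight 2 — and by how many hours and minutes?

the second, by 13 hours 25 minutes

Flight 1 in UTC: 4:53 AM − 6:00 = 10:53 PM on Jan 14.
+12 hours and 35 minutes → arrive 11:28 AM UTC on Jan 15.
Flight 2 in UTC: 3:48 AM − 9:00 = 6:48 PM on Jan 14.
+3 hours and 15 minutes → arrive 10:03 PM UTC on Jan 14.
Flight 2 lands earlier by 13 hours 25 minutes.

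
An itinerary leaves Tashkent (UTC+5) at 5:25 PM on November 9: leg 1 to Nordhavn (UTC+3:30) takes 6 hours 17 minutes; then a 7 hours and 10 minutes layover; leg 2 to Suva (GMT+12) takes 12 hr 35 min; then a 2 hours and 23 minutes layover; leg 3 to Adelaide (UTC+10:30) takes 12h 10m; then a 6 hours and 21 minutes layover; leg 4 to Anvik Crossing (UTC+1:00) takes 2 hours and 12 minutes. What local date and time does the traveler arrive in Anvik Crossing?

2:33 PM on Nov 11

Convert departure to UTC: 5:25 PM − 5:00 = 12:25 PM UTC on Nov 9.
Add 6 hours 17 minutes leg 1 → 6:42 PM UTC.
Add 7 hours and 10 minutes layover in Nordhavn → 1:52 AM UTC (Nov 10).
Add 12 hours 35 minutes leg 2 → 2:27 PM UTC.
Add 2 hours 23 minutes layover in Suva → 4:50 PM UTC.
Add 12 hours 10 minutes leg 3 → 5:00 AM UTC (Nov 11).
Add 6 hours 21 minutes layover in Adelaide → 11:21 AM UTC.
Add 2 hours and 12 minutes leg 4 → 1:33 PM UTC.
Anvik Crossing is UTC+1:00, so local arrival = 1:33 PM + 1:00 = 2:33 PM on Nov 11.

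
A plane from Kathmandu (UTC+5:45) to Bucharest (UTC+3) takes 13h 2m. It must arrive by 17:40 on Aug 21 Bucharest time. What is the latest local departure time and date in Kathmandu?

Target arrival in UTC: 17:40 − 3:00 = 14:40 on Aug 21.
Subtract 13 hours and 2 minutes → departure 01:38 UTC on Aug 21.
Kathmandu is UTC+5:45: 01:38 + 5:45 = 07:23 on Aug 21.

07:23 on August 21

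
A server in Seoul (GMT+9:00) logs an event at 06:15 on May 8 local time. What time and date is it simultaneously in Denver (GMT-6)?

15:15 on May 7

In UTC: 06:15 − 9:00 = 21:15 on May 7.
Denver is UTC−6:00: 21:15 − 6:00 = 15:15 on May 7.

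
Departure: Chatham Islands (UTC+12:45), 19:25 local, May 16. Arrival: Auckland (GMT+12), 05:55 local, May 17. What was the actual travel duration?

Auckland is 0:45 behind Chatham Islands.
Clock-face elapsed time (ignoring zones) is 10 hours 30 minutes.
Actual elapsed = 10 hours 30 minutes + 0:45 = 11 hours 15 minutes.

11 hours 15 minutes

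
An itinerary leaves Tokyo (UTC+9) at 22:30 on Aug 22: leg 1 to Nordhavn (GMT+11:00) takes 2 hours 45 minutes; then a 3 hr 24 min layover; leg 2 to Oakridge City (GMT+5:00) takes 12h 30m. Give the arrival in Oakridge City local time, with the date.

Convert departure to UTC: 22:30 − 9:00 = 13:30 UTC on Aug 22.
Add 2 hours and 45 minutes leg 1 → 16:15 UTC.
Add 3 hours 24 minutes layover in Nordhavn → 19:39 UTC.
Add 12 hours 30 minutes leg 2 → 08:09 UTC (Aug 23).
Oakridge City is UTC+5:00, so local arrival = 08:09 + 5:00 = 13:09 on Aug 23.

13:09 on August 23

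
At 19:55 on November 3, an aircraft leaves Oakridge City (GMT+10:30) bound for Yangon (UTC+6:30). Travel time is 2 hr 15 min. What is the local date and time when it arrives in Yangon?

18:10 on November 3

Convert departure to UTC: 19:55 − 10:30 = 09:25 UTC on Nov 3.
Add 2 hours and 15 minutes travel time → 11:40 UTC.
Yangon is UTC+6:30, so local arrival = 11:40 + 6:30 = 18:10 on Nov 3.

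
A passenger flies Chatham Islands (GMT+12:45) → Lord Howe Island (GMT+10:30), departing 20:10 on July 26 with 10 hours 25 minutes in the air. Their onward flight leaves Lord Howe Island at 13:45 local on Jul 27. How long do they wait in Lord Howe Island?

Convert departure to UTC: 20:10 − 12:45 = 07:25 UTC on Jul 26.
Add 10 hours and 25 minutes flight time → 17:50 UTC.
Lord Howe Island is UTC+10:30, so local arrival = 17:50 + 10:30 = 04:20 on Jul 27.
Layover = 13:45 − 04:20 = 9 hours 25 minutes.

9 hours 25 minutes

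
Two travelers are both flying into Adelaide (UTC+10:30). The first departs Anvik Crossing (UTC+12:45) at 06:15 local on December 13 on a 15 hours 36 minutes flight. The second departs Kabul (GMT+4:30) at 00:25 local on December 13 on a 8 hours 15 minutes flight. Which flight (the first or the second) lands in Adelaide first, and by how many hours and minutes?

the second, by 4 hours 56 minutes

Flight 1 in UTC: 06:15 − 12:45 = 17:30 on Dec 12.
+15 hours and 36 minutes → arrive 09:06 UTC on Dec 13.
Flight 2 in UTC: 00:25 − 4:30 = 19:55 on Dec 12.
+8 hours 15 minutes → arrive 04:10 UTC on Dec 13.
Flight 2 lands earlier by 4 hours 56 minutes.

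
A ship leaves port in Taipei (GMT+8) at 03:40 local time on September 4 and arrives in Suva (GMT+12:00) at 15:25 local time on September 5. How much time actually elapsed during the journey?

31 hours 45 minutes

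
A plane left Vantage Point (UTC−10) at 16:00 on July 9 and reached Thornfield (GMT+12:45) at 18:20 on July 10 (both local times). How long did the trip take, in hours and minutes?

3 hours 35 minutes

Departure in UTC: 16:00 + 10:00 = 02:00 on Jul 10.
Arrival in UTC: 18:20 − 12:45 = 05:35 on Jul 10.
Elapsed = 05:35 − 02:00 = 3 hours 35 minutes.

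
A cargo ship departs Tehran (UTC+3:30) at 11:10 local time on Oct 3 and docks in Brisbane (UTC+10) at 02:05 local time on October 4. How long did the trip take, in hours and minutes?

8 hours 25 minutes

Departure in UTC: 11:10 − 3:30 = 07:40 on Oct 3.
Arrival in UTC: 02:05 − 10:00 = 16:05 on Oct 3.
Elapsed = 16:05 − 07:40 = 8 hours 25 minutes.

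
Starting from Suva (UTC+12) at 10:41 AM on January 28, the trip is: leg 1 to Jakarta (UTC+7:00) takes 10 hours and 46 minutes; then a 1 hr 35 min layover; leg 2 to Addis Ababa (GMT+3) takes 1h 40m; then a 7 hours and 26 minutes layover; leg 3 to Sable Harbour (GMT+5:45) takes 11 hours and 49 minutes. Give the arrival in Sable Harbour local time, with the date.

Convert departure to UTC: 10:41 AM − 12:00 = 10:41 PM UTC on Jan 27.
Add 10 hours 46 minutes leg 1 → 9:27 AM UTC (Jan 28).
Add 1 hour and 35 minutes layover in Jakarta → 11:02 AM UTC.
Add 1 hour 40 minutes leg 2 → 12:42 PM UTC.
Add 7 hours 26 minutes layover in Addis Ababa → 8:08 PM UTC.
Add 11 hours and 49 minutes leg 3 → 7:57 AM UTC (Jan 29).
Sable Harbour is UTC+5:45, so local arrival = 7:57 AM + 5:45 = 1:42 PM on Jan 29.

1:42 PM on January 29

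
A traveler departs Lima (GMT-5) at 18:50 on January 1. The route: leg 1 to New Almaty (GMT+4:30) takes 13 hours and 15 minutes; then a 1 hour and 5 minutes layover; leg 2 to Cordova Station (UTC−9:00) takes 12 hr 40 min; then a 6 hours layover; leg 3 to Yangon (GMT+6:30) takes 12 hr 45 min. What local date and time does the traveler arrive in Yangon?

Convert departure to UTC: 18:50 + 5:00 = 23:50 UTC on Jan 1.
Add 13 hours 15 minutes leg 1 → 13:05 UTC (Jan 2).
Add 1 hour 5 minutes layover in New Almaty → 14:10 UTC.
Add 12 hours 40 minutes leg 2 → 02:50 UTC (Jan 3).
Add 6 hours layover in Cordova Station → 08:50 UTC.
Add 12 hours 45 minutes leg 3 → 21:35 UTC.
Yangon is UTC+6:30, so local arrival = 21:35 + 6:30 = 04:05 on Jan 4.

04:05 on January 4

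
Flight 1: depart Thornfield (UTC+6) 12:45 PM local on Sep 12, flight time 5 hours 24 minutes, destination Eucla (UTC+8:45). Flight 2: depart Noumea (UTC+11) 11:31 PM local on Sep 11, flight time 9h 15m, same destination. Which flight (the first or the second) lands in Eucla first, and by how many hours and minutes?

the second, by 14 hours 23 minutes

Flight 1 in UTC: 12:45 PM − 6:00 = 6:45 AM on Sep 12.
+5 hours and 24 minutes → arrive 12:09 PM UTC on Sep 12.
Flight 2 in UTC: 11:31 PM − 11:00 = 12:31 PM on Sep 11.
+9 hours and 15 minutes → arrive 9:46 PM UTC on Sep 11.
Flight 2 lands earlier by 14 hours 23 minutes.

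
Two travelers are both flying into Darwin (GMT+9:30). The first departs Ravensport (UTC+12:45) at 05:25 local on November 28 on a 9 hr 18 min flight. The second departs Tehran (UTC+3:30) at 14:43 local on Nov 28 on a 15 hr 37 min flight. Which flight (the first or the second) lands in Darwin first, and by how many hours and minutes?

the first, by 24 hours 52 minutes

Flight 1 in UTC: 05:25 − 12:45 = 16:40 on Nov 27.
+9 hours 18 minutes → arrive 01:58 UTC on Nov 28.
Flight 2 in UTC: 14:43 − 3:30 = 11:13 on Nov 28.
+15 hours 37 minutes → arrive 02:50 UTC on Nov 29.
Flight 1 lands earlier by 24 hours 52 minutes.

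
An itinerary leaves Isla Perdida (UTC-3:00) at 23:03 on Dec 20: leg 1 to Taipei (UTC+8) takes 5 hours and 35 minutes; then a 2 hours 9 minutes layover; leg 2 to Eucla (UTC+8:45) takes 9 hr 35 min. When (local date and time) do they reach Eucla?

04:07 on December 22

Convert departure to UTC: 23:03 + 3:00 = 02:03 UTC on Dec 21.
Add 5 hours 35 minutes leg 1 → 07:38 UTC.
Add 2 hours and 9 minutes layover in Taipei → 09:47 UTC.
Add 9 hours and 35 minutes leg 2 → 19:22 UTC.
Eucla is UTC+8:45, so local arrival = 19:22 + 8:45 = 04:07 on Dec 22.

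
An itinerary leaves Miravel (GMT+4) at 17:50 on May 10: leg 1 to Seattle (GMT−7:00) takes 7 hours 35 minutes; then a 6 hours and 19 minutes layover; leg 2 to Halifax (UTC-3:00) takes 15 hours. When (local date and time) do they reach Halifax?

15:44 on May 11

Convert departure to UTC: 17:50 − 4:00 = 13:50 UTC on May 10.
Add 7 hours 35 minutes leg 1 → 21:25 UTC.
Add 6 hours and 19 minutes layover in Seattle → 03:44 UTC (May 11).
Add 15 hours leg 2 → 18:44 UTC.
Halifax is UTC−3:00, so local arrival = 18:44 − 3:00 = 15:44 on May 11.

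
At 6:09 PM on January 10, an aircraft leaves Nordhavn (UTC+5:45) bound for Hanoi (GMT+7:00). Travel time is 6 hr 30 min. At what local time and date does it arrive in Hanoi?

Convert departure to UTC: 6:09 PM − 5:45 = 12:24 PM UTC on Jan 10.
Add 6 hours and 30 minutes travel time → 6:54 PM UTC.
Hanoi is UTC+7:00, so local arrival = 6:54 PM + 7:00 = 1:54 AM on Jan 11.

1:54 AM on Jan 11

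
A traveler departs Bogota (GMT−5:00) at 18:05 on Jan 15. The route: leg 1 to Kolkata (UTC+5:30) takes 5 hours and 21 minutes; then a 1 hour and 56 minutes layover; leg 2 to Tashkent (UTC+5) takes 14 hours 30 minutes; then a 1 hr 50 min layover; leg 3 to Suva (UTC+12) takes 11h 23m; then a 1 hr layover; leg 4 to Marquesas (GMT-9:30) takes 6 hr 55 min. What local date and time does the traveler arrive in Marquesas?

08:30 on Jan 17

Convert departure to UTC: 18:05 + 5:00 = 23:05 UTC on Jan 15.
Add 5 hours and 21 minutes leg 1 → 04:26 UTC (Jan 16).
Add 1 hour 56 minutes layover in Kolkata → 06:22 UTC.
Add 14 hours and 30 minutes leg 2 → 20:52 UTC.
Add 1 hour and 50 minutes layover in Tashkent → 22:42 UTC.
Add 11 hours 23 minutes leg 3 → 10:05 UTC (Jan 17).
Add 1 hour layover in Suva → 11:05 UTC.
Add 6 hours and 55 minutes leg 4 → 18:00 UTC.
Marquesas is UTC−9:30, so local arrival = 18:00 − 9:30 = 08:30 on Jan 17.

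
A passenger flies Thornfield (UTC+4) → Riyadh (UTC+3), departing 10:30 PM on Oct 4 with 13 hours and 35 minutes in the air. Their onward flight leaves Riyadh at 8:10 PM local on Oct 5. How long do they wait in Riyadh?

9 hours 5 minutes

Convert departure to UTC: 10:30 PM − 4:00 = 6:30 PM UTC on Oct 4.
Add 13 hours and 35 minutes flight time → 8:05 AM UTC (Oct 5).
Riyadh is UTC+3:00, so local arrival = 8:05 AM + 3:00 = 11:05 AM on Oct 5.
Layover = 8:10 PM − 11:05 AM = 9 hours 5 minutes.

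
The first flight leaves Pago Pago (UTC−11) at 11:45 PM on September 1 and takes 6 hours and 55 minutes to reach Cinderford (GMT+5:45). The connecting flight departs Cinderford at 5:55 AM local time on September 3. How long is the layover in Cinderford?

6 hours 30 minutes

Convert departure to UTC: 11:45 PM + 11:00 = 10:45 AM UTC on Sep 2.
Add 6 hours 55 minutes flight time → 5:40 PM UTC.
Cinderford is UTC+5:45, so local arrival = 5:40 PM + 5:45 = 11:25 PM on Sep 2.
Layover = 5:55 AM − 11:25 PM (+1 day) = 6 hours 30 minutes.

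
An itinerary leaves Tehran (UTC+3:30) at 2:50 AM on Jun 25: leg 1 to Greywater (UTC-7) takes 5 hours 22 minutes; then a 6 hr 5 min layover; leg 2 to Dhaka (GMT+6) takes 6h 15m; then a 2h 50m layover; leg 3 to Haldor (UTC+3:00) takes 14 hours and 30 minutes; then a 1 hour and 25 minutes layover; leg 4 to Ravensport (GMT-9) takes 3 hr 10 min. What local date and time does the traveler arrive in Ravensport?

Convert departure to UTC: 2:50 AM − 3:30 = 11:20 PM UTC on Jun 24.
Add 5 hours 22 minutes leg 1 → 4:42 AM UTC (Jun 25).
Add 6 hours 5 minutes layover in Greywater → 10:47 AM UTC.
Add 6 hours 15 minutes leg 2 → 5:02 PM UTC.
Add 2 hours 50 minutes layover in Dhaka → 7:52 PM UTC.
Add 14 hours and 30 minutes leg 3 → 10:22 AM UTC (Jun 26).
Add 1 hour 25 minutes layover in Haldor → 11:47 AM UTC.
Add 3 hours 10 minutes leg 4 → 2:57 PM UTC.
Ravensport is UTC−9:00, so local arrival = 2:57 PM − 9:00 = 5:57 AM on Jun 26.

5:57 AM on June 26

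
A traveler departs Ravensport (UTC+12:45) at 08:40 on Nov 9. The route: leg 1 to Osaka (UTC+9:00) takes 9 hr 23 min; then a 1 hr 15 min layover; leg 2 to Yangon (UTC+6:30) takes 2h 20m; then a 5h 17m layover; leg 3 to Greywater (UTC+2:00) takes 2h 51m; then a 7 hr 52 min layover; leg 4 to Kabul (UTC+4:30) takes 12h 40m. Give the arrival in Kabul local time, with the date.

18:03 on November 10

Convert departure to UTC: 08:40 − 12:45 = 19:55 UTC on Nov 8.
Add 9 hours and 23 minutes leg 1 → 05:18 UTC (Nov 9).
Add 1 hour and 15 minutes layover in Osaka → 06:33 UTC.
Add 2 hours 20 minutes leg 2 → 08:53 UTC.
Add 5 hours 17 minutes layover in Yangon → 14:10 UTC.
Add 2 hours 51 minutes leg 3 → 17:01 UTC.
Add 7 hours and 52 minutes layover in Greywater → 00:53 UTC (Nov 10).
Add 12 hours and 40 minutes leg 4 → 13:33 UTC.
Kabul is UTC+4:30, so local arrival = 13:33 + 4:30 = 18:03 on Nov 10.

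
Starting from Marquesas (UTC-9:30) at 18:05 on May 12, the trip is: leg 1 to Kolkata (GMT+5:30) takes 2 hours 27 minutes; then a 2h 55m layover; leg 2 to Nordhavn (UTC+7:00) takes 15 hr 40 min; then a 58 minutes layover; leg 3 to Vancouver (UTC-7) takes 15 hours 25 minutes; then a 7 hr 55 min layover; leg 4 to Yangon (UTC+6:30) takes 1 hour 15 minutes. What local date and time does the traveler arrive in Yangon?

08:40 on May 15

Convert departure to UTC: 18:05 + 9:30 = 03:35 UTC on May 13.
Add 2 hours 27 minutes leg 1 → 06:02 UTC.
Add 2 hours 55 minutes layover in Kolkata → 08:57 UTC.
Add 15 hours and 40 minutes leg 2 → 00:37 UTC (May 14).
Add 58 minutes layover in Nordhavn → 01:35 UTC.
Add 15 hours and 25 minutes leg 3 → 17:00 UTC.
Add 7 hours and 55 minutes layover in Vancouver → 00:55 UTC (May 15).
Add 1 hour 15 minutes leg 4 → 02:10 UTC.
Yangon is UTC+6:30, so local arrival = 02:10 + 6:30 = 08:40 on May 15.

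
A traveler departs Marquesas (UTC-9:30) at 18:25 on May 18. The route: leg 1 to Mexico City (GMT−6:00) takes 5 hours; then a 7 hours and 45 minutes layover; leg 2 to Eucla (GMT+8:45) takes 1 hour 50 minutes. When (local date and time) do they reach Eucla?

03:15 on May 20

Convert departure to UTC: 18:25 + 9:30 = 03:55 UTC on May 19.
Add 5 hours leg 1 → 08:55 UTC.
Add 7 hours 45 minutes layover in Mexico City → 16:40 UTC.
Add 1 hour 50 minutes leg 2 → 18:30 UTC.
Eucla is UTC+8:45, so local arrival = 18:30 + 8:45 = 03:15 on May 20.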